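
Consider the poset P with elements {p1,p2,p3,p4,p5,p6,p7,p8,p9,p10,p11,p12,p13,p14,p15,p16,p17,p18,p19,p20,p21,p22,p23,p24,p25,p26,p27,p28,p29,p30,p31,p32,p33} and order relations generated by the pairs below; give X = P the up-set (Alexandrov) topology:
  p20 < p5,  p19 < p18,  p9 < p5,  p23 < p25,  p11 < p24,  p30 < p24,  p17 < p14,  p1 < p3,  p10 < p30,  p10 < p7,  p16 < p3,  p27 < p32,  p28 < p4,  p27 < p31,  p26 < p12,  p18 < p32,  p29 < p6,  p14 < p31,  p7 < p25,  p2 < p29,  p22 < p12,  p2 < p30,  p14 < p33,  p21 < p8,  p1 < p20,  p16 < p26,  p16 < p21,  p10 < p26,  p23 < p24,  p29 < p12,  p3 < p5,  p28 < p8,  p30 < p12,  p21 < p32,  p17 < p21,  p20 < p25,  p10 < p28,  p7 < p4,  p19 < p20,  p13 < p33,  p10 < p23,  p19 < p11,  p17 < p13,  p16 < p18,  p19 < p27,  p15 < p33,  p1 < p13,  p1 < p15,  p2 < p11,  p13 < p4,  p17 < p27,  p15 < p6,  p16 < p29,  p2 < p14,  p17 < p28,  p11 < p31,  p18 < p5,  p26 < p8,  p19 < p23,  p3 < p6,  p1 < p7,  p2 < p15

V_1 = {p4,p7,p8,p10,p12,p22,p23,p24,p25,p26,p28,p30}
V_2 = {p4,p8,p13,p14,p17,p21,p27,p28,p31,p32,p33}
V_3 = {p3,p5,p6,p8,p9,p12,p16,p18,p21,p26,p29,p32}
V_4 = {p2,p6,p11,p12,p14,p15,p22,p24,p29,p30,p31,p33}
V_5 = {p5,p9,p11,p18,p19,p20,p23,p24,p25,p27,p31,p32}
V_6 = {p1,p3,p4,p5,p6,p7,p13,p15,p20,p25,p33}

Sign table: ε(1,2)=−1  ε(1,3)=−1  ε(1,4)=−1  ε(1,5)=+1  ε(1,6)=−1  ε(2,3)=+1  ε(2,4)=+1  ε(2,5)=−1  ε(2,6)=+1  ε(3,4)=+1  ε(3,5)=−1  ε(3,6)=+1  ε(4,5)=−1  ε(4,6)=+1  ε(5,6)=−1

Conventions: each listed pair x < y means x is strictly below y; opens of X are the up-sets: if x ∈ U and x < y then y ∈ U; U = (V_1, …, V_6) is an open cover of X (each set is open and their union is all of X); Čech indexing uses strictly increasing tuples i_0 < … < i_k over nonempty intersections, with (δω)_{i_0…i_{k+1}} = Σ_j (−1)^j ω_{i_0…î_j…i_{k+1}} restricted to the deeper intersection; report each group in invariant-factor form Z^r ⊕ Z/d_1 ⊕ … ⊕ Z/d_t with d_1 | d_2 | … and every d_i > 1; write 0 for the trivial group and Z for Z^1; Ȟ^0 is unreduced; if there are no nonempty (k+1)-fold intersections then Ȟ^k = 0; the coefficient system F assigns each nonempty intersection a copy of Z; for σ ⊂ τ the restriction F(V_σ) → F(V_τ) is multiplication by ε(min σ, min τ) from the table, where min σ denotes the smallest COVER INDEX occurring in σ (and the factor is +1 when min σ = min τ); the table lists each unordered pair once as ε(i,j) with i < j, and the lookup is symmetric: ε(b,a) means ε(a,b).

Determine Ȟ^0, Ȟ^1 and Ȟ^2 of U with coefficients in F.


Ȟ^0(U;F) ≅ Z, Ȟ^1(U;F) ≅ 0, Ȟ^2(U;F) ≅ Z/2

cover nerve:
  V12={p4,p8,p28} V13={p8,p12,p26} V14={p12,p22,p24,p30} V15={p23,p24,p25} V16={p4,p7,p25} V23={p8,p21,p32} V24={p14,p31,p33} V25={p27,p31,p32} V26={p4,p13,p33} V34={p6,p12,p29} V35={p5,p9,p18,p32} V36={p3,p5,p6} V45={p11,p24,p31} V46={p6,p15,p33} V56={p5,p20,p25}
  V123={p8} V126={p4} V134={p12} V145={p24} V156={p25} V235={p32} V245={p31} V246={p33} V346={p6} V356={p5}
C dims 6,15,10; δ0: rk 5, SNF 1^5; δ1: rk 10, SNF 1^9·2
Ȟ^0: (6−5)−0=1 ⇒ Z
Ȟ^1: (15−10)−5=0 ⇒ 0
Ȟ^2: (10−0)−10=0 plus torsion [2] ⇒ Z/2


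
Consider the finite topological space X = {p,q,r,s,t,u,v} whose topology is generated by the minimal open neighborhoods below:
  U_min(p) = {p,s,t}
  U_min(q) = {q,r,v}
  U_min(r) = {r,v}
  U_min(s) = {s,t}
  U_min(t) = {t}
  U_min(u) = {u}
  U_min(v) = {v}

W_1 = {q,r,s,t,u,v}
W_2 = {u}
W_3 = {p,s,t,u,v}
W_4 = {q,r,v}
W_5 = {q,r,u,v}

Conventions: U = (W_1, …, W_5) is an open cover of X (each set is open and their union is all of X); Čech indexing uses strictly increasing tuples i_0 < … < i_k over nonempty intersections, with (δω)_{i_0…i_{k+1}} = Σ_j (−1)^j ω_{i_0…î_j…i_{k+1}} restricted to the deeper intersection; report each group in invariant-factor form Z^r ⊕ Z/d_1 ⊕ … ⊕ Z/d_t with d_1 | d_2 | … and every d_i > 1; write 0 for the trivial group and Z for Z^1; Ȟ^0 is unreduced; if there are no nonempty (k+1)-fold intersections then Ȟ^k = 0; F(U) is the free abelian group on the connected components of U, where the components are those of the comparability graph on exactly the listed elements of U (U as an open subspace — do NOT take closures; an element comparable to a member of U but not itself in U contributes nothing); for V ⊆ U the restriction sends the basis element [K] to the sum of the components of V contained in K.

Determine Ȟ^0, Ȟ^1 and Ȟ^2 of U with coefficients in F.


Ȟ^0 = Z^3,  Ȟ^1 = 0,  Ȟ^2 = 0

nerve simplices:
  W12={u} W13={s,t,u,v} W14={q,r,v} W15={q,r,u,v} W23={u} W25={u} W34={v} W35={u,v} W45={q,r,v}
  W123={u} W125={u} W134={v} W135={u,v} W145={q,r,v} W235={u} W345={v}
  W1235={u} W1345={v}
components per intersection:
  W1: {q,r,v} {s,t} {u}
  W2: {u}
  W3: {p,s,t} {u} {v}
  W4: {q,r,v}
  W5: {q,r,v} {u}
  W12: {u}
  W13: {s,t} {u} {v}
  W14: {q,r,v}
  W15: {q,r,v} {u}
  W23: {u}
  W25: {u}
  W34: {v}
  W35: {u} {v}
  W45: {q,r,v}
  W123: {u}
  W125: {u}
  W134: {v}
  W135: {u} {v}
  W145: {q,r,v}
  W235: {u}
  W345: {v}
  W1235: {u}
  W1345: {v}
C dims 10,13,8,2; δ0: rk 7, SNF 1^7; δ1: rk 6, SNF 1^6; δ2: rk 2, SNF 1^2
degree 0: 10−7−0 = 3 → Ȟ^0 ≅ Z^3
degree 1: 13−6−7 = 0 → Ȟ^1 ≅ 0
degree 2: 8−2−6 = 0 → Ȟ^2 ≅ 0


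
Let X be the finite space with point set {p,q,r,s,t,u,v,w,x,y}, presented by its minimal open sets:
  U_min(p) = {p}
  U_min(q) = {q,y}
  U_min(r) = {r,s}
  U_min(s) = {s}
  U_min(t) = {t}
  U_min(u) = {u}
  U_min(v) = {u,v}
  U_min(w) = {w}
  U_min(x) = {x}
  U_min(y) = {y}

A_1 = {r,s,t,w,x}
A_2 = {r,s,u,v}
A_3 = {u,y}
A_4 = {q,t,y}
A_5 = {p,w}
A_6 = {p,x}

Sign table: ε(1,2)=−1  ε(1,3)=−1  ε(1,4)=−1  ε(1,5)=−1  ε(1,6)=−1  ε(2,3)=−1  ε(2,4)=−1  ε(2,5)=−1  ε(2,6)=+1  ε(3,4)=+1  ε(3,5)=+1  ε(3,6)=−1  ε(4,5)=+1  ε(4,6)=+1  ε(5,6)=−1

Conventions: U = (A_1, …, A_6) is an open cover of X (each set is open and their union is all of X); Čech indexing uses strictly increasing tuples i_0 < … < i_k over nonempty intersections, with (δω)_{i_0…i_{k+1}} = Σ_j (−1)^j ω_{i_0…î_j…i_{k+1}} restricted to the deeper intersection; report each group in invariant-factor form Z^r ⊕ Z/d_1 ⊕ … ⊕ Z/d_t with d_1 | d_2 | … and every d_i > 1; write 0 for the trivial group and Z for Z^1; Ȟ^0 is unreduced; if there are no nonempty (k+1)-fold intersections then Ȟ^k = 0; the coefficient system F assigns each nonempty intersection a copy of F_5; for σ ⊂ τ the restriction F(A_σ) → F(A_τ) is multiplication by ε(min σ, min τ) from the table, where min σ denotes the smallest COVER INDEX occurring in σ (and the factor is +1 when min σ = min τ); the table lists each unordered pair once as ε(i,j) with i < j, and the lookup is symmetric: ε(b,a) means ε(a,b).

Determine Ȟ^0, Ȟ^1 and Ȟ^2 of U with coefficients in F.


Ȟ^0 ≅ 0, Ȟ^1 ≅ Z/5, Ȟ^2 ≅ 0

nonempty overlaps:
  A12={r,s} A14={t} A15={w} A16={x} A23={u} A34={y} A56={p}
C dims 6,7; δ0: rk_F5 6
degree 0: 6−6−0 = 0 → Ȟ^0 ≅ 0
degree 1: 7−0−6 = 1 → Ȟ^1 ≅ Z/5
degree 2: 0−0−0 = 0 → Ȟ^2 ≅ 0


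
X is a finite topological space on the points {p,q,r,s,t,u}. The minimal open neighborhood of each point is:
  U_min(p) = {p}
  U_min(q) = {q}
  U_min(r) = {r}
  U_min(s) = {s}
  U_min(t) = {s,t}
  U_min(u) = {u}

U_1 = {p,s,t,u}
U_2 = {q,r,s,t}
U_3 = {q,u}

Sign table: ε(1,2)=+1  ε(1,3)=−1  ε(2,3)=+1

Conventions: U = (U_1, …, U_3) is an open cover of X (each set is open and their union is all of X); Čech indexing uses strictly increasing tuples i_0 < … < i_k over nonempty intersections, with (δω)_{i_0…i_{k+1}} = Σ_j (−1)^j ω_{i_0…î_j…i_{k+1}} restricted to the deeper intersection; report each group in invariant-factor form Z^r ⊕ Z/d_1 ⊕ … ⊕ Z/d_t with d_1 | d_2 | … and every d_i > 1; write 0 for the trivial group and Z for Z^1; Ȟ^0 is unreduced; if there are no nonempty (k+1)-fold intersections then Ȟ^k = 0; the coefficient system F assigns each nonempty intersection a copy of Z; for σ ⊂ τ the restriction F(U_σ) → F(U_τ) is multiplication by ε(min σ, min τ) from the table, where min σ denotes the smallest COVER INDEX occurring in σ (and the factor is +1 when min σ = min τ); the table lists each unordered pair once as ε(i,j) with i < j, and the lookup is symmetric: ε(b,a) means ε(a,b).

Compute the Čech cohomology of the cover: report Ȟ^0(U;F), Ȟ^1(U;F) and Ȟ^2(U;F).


nonempty intersections:
  U12={s,t} U13={u} U23={q}
C dims 3,3; δ0: rk 3, SNF 1^2·2
Ȟ^0: (3−3)−0=0 ⇒ 0
Ȟ^1: (3−0)−3=0 plus torsion [2] ⇒ Z/2
Ȟ^2: (0−0)−0=0 ⇒ 0

Ȟ^0 ≅ 0, Ȟ^1 ≅ Z/2 and Ȟ^2 ≅ 0


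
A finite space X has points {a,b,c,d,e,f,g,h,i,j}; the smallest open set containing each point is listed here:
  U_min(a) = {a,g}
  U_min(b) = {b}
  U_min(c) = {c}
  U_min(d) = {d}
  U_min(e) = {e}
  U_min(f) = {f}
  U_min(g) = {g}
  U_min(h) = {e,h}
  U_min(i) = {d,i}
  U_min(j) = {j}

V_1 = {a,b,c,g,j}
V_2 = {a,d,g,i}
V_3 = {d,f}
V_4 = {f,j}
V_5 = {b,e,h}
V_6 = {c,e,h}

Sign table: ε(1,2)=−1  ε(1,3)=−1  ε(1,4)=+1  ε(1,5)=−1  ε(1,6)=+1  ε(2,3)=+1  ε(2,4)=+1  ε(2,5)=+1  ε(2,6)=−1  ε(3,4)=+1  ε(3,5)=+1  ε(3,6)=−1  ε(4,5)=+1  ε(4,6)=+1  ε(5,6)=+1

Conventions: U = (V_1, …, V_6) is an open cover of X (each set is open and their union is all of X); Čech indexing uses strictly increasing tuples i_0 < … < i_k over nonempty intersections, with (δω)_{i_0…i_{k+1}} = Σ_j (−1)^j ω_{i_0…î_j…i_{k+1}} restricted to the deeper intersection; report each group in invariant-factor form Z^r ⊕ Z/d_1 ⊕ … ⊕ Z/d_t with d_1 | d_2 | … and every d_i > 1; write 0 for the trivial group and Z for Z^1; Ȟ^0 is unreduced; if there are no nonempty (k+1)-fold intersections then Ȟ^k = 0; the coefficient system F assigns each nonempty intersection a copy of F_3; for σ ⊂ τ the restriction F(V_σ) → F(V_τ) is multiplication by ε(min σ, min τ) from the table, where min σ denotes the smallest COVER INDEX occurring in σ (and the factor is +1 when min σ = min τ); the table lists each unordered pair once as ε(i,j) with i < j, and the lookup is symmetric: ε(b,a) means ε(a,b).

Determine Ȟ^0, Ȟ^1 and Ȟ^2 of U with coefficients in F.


Ȟ^0 = 0, Ȟ^1 = Z/3 and Ȟ^2 = 0

nerve simplices:
  V12={a,g} V14={j} V15={b} V16={c} V23={d} V34={f} V56={e,h}
C dims 6,7; δ0: rk_F3 6
degree 0: 6−6−0 = 0 → Ȟ^0 ≅ 0
degree 1: 7−0−6 = 1 → Ȟ^1 ≅ Z/3
degree 2: 0−0−0 = 0 → Ȟ^2 ≅ 0


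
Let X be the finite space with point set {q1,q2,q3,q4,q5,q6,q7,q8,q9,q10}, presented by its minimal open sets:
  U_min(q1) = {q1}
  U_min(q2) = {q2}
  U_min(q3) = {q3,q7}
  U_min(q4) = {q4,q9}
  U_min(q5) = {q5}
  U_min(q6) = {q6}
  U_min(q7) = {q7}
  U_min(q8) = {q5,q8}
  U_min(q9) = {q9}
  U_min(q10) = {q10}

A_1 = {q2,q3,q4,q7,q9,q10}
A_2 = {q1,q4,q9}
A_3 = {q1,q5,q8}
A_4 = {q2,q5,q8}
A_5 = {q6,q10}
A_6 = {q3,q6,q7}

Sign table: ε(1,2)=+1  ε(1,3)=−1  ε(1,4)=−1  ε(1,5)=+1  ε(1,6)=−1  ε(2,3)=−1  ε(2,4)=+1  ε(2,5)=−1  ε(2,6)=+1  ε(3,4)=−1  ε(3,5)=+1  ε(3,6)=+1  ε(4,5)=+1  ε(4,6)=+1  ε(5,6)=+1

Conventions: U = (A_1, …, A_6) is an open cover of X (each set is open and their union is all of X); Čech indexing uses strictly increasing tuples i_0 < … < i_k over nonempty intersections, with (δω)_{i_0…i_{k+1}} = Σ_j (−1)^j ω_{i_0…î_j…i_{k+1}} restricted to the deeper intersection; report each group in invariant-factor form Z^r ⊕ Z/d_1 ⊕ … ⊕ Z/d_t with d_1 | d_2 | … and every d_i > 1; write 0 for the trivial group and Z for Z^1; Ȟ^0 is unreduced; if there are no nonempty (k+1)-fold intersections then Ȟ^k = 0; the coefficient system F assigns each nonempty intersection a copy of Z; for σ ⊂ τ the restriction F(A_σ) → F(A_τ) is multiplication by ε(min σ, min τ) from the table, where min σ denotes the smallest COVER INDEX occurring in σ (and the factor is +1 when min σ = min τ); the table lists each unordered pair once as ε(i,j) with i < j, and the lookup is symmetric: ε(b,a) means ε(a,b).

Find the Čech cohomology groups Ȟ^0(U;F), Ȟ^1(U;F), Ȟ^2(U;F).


Ȟ^0 ≅ 0; Ȟ^1 ≅ Z ⊕ Z/2; Ȟ^2 ≅ 0

nerve simplices:
  A12={q4,q9} A14={q2} A15={q10} A16={q3,q7} A23={q1} A34={q5,q8} A56={q6}
C dims 6,7; δ0: rk 6, SNF 1^5·2
degree 0: 6−6−0 = 0 → Ȟ^0 ≅ 0
degree 1: 7−0−6 = 1 plus torsion [2] → Ȟ^1 ≅ Z ⊕ Z/2
degree 2: 0−0−0 = 0 → Ȟ^2 ≅ 0


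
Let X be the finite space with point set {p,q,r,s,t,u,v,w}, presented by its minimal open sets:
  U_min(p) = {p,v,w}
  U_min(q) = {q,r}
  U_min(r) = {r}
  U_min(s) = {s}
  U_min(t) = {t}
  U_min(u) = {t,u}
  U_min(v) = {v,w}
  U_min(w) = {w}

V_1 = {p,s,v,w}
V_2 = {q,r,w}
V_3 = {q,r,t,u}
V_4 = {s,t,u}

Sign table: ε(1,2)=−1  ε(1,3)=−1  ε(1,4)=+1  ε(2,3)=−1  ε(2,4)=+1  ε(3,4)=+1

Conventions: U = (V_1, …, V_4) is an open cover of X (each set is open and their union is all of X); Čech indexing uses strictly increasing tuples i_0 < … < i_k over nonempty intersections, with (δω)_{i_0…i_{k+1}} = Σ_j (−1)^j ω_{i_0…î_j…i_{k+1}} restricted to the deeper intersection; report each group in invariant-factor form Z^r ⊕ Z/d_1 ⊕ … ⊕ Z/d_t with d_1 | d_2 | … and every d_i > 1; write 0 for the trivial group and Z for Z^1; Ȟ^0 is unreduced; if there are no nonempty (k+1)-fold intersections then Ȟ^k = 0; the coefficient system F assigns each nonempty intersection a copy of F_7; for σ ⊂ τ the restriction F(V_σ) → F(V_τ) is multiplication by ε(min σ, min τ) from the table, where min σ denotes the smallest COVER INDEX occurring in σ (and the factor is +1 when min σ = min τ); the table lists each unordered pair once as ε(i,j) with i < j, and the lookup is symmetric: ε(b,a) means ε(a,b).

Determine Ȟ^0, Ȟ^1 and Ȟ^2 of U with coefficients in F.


nerve of the cover:
  V12={w} V14={s} V23={q,r} V34={t,u}
C dims 4,4; δ0: rk_F7 3
Ȟ^0 = (4 − 3) − 0 = 1, so Ȟ^0 ≅ Z/7
Ȟ^1 = (4 − 0) − 3 = 1, so Ȟ^1 ≅ Z/7
Ȟ^2 = (0 − 0) − 0 = 0, so Ȟ^2 ≅ 0

Ȟ^0 = Z/7, Ȟ^1 = Z/7, Ȟ^2 = 0


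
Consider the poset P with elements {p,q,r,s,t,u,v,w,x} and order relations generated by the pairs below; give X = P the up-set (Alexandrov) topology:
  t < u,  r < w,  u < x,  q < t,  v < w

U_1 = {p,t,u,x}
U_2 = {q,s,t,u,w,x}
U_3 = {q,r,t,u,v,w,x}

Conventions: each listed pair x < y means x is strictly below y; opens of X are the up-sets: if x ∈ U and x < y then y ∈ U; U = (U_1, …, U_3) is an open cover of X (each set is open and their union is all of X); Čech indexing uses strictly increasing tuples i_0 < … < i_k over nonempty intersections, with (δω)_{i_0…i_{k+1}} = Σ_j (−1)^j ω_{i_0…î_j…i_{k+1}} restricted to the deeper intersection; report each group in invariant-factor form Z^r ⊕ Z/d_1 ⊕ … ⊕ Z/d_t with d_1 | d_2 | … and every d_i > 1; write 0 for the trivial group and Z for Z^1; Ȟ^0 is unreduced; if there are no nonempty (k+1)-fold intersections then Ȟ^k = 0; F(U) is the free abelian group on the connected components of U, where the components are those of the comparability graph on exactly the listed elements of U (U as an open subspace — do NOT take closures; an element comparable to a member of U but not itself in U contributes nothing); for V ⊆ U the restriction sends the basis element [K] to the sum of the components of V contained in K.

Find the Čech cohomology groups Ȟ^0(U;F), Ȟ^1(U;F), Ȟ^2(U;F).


nerve simplices:
  U12={t,u,x} U13={t,u,x} U23={q,t,u,w,x}
  U123={t,u,x}
components per intersection:
  U1: {p} {t,u,x}
  U2: {q,t,u,x} {s} {w}
  U3: {q,t,u,x} {r,v,w}
  U12: {t,u,x}
  U13: {t,u,x}
  U23: {q,t,u,x} {w}
  U123: {t,u,x}
C dims 7,4,1; δ0: rk 3, SNF 1^3; δ1: rk 1, SNF 1^1
degree 0: 7−3−0 = 4 → Ȟ^0 ≅ Z^4
degree 1: 4−1−3 = 0 → Ȟ^1 ≅ 0
degree 2: 1−0−1 = 0 → Ȟ^2 ≅ 0

Ȟ^0 ≅ Z^4, Ȟ^1 ≅ 0, Ȟ^2 ≅ 0


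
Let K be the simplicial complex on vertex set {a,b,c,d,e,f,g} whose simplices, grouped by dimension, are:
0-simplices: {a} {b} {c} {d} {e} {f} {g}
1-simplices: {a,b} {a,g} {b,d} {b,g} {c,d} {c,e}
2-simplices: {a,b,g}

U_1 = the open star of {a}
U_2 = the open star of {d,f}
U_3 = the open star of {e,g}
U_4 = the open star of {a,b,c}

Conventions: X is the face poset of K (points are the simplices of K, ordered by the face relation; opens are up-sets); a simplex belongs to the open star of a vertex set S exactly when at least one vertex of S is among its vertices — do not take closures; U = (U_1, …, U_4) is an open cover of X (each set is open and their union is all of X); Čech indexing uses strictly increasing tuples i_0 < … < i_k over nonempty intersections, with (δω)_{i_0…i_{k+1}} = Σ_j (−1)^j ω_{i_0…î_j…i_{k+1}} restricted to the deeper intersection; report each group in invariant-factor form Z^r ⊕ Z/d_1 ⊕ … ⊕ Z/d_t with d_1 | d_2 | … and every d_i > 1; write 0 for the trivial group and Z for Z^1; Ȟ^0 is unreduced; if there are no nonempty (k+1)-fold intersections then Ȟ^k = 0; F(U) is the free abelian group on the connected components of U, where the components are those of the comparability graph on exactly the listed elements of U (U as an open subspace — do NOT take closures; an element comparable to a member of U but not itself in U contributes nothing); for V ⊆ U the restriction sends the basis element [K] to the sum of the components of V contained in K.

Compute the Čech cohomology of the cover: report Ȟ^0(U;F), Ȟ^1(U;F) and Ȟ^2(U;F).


cover nerve:
  U1={{a},{a,b},{a,g},{a,b,g}} U2={{d},{f},{b,d},{c,d}} U3={{e},{g},{a,g},{b,g},{c,e},{a,b,g}} U4={{a},{b},{c},{a,b},{a,g},{b,d},{b,g},{c,d},{c,e},{a,b,g}}
  U13={{a,g},{a,b,g}} U14={{a},{a,b},{a,g},{a,b,g}} U24={{b,d},{c,d}} U34={{a,g},{b,g},{c,e},{a,b,g}}
  U134={{a,g},{a,b,g}}
components per intersection:
  U1: {{a},{a,b},{a,g},{a,b,g}}
  U2: {{d},{b,d},{c,d}} {{f}}
  U3: {{e},{c,e}} {{g},{a,g},{b,g},{a,b,g}}
  U4: {{a},{b},{a,b},{a,g},{b,d},{b,g},{a,b,g}} {{c},{c,d},{c,e}}
  U13: {{a,g},{a,b,g}}
  U14: {{a},{a,b},{a,g},{a,b,g}}
  U24: {{b,d}} {{c,d}}
  U34: {{a,g},{b,g},{a,b,g}} {{c,e}}
  U134: {{a,g},{a,b,g}}
C dims 7,6,1; δ0: rk 5, SNF 1^5; δ1: rk 1, SNF 1^1
Ȟ^0: (7−5)−0=2 ⇒ Z^2
Ȟ^1: (6−1)−5=0 ⇒ 0
Ȟ^2: (1−0)−1=0 ⇒ 0

Ȟ^0 = Z^2,  Ȟ^1 = 0,  Ȟ^2 = 0


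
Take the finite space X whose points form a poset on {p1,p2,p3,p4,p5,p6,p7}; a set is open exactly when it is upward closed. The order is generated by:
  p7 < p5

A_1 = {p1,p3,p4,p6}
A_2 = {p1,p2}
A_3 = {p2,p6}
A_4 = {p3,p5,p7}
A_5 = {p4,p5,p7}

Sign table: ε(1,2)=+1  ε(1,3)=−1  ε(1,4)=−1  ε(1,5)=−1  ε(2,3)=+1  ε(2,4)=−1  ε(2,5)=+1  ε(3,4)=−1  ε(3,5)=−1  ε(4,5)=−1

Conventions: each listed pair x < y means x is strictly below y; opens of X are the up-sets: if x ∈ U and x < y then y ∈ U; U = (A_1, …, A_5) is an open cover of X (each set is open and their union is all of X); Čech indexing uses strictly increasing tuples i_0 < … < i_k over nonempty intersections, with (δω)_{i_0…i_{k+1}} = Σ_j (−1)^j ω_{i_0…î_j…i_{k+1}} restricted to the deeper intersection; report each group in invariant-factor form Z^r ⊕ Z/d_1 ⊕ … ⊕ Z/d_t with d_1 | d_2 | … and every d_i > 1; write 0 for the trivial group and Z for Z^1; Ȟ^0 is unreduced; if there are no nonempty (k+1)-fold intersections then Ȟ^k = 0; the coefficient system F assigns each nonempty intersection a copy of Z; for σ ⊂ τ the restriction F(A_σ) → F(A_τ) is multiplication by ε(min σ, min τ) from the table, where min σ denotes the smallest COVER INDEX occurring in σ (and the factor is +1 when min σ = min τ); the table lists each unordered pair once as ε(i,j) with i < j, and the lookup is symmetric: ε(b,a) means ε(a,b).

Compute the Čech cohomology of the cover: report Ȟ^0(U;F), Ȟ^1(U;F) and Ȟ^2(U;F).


nonempty overlaps:
  A12={p1} A13={p6} A14={p3} A15={p4} A23={p2} A45={p5,p7}
C dims 5,6; δ0: rk 5, SNF 1^4·2
degree 0: 5−5−0 = 0 → Ȟ^0 ≅ 0
degree 1: 6−0−5 = 1 plus torsion [2] → Ȟ^1 ≅ Z ⊕ Z/2
degree 2: 0−0−0 = 0 → Ȟ^2 ≅ 0

Ȟ^0 ≅ 0, Ȟ^1 ≅ Z ⊕ Z/2, Ȟ^2 ≅ 0


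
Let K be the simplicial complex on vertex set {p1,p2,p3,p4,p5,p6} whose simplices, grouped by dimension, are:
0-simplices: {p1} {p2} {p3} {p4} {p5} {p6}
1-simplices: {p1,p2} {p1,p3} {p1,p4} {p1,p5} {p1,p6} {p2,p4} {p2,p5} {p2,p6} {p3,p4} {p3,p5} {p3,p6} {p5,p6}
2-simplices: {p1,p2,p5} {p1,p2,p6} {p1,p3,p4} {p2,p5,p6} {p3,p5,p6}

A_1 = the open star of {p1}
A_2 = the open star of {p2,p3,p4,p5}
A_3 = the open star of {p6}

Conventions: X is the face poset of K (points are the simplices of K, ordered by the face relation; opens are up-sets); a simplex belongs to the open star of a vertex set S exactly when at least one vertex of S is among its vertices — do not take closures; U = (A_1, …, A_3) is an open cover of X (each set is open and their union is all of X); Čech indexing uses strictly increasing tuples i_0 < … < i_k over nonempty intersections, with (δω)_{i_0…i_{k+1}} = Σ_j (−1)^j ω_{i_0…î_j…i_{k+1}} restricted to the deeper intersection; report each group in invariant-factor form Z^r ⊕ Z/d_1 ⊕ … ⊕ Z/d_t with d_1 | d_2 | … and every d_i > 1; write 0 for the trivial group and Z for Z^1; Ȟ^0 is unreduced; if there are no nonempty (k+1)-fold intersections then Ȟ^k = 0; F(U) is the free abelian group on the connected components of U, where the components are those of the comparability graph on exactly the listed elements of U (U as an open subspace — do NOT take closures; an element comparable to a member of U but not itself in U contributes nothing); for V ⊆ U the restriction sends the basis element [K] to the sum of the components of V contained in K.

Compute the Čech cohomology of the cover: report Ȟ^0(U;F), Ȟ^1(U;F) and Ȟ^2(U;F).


Ȟ^0 = Z, Ȟ^1 = Z and Ȟ^2 = 0

nerve simplices:
  A1={{p1},{p1,p2},{p1,p3},{p1,p4},{p1,p5},{p1,p6},{p1,p2,p5},{p1,p2,p6},{p1,p3,p4}} A2={{p2},{p3},{p4},{p5},{p1,p2},{p1,p3},{p1,p4},{p1,p5},{p2,p4},{p2,p5},{p2,p6},{p3,p4},{p3,p5},{p3,p6},{p5,p6},{p1,p2,p5},{p1,p2,p6},{p1,p3,p4},{p2,p5,p6},{p3,p5,p6}} A3={{p6},{p1,p6},{p2,p6},{p3,p6},{p5,p6},{p1,p2,p6},{p2,p5,p6},{p3,p5,p6}}
  A12={{p1,p2},{p1,p3},{p1,p4},{p1,p5},{p1,p2,p5},{p1,p2,p6},{p1,p3,p4}} A13={{p1,p6},{p1,p2,p6}} A23={{p2,p6},{p3,p6},{p5,p6},{p1,p2,p6},{p2,p5,p6},{p3,p5,p6}}
  A123={{p1,p2,p6}}
components per intersection:
  A1: {{p1},{p1,p2},{p1,p3},{p1,p4},{p1,p5},{p1,p6},{p1,p2,p5},{p1,p2,p6},{p1,p3,p4}}
  A2: {{p2},{p3},{p4},{p5},{p1,p2},{p1,p3},{p1,p4},{p1,p5},{p2,p4},{p2,p5},{p2,p6},{p3,p4},{p3,p5},{p3,p6},{p5,p6},{p1,p2,p5},{p1,p2,p6},{p1,p3,p4},{p2,p5,p6},{p3,p5,p6}}
  A3: {{p6},{p1,p6},{p2,p6},{p3,p6},{p5,p6},{p1,p2,p6},{p2,p5,p6},{p3,p5,p6}}
  A12: {{p1,p2},{p1,p5},{p1,p2,p5},{p1,p2,p6}} {{p1,p3},{p1,p4},{p1,p3,p4}}
  A13: {{p1,p6},{p1,p2,p6}}
  A23: {{p2,p6},{p3,p6},{p5,p6},{p1,p2,p6},{p2,p5,p6},{p3,p5,p6}}
  A123: {{p1,p2,p6}}
C dims 3,4,1; δ0: rk 2, SNF 1^2; δ1: rk 1, SNF 1^1
degree 0: 3−2−0 = 1 → Ȟ^0 ≅ Z
degree 1: 4−1−2 = 1 → Ȟ^1 ≅ Z
degree 2: 1−0−1 = 0 → Ȟ^2 ≅ 0


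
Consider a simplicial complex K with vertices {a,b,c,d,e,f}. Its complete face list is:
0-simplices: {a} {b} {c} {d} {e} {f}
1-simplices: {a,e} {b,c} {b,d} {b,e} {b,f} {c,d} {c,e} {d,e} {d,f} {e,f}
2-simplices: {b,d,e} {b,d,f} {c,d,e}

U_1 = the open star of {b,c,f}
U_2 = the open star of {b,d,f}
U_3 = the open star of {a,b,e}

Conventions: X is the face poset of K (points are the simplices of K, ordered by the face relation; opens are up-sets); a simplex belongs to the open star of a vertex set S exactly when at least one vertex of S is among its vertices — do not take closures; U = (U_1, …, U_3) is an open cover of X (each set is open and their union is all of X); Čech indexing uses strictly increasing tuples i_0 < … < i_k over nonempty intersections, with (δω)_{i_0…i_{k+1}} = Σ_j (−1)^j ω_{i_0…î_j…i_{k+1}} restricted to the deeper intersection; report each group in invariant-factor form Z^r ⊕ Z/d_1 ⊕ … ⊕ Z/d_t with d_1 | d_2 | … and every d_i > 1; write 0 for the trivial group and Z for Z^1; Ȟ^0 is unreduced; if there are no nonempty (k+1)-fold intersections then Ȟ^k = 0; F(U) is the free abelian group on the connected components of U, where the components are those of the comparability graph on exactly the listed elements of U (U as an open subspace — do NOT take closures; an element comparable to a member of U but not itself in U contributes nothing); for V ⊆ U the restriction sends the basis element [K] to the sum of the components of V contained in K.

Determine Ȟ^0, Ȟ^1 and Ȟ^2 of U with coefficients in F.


Ȟ^0(U;F) ≅ Z; Ȟ^1(U;F) ≅ Z^2; Ȟ^2(U;F) ≅ 0

nerve of the cover:
  U1={{b},{c},{f},{b,c},{b,d},{b,e},{b,f},{c,d},{c,e},{d,f},{e,f},{b,d,e},{b,d,f},{c,d,e}} U2={{b},{d},{f},{b,c},{b,d},{b,e},{b,f},{c,d},{d,e},{d,f},{e,f},{b,d,e},{b,d,f},{c,d,e}} U3={{a},{b},{e},{a,e},{b,c},{b,d},{b,e},{b,f},{c,e},{d,e},{e,f},{b,d,e},{b,d,f},{c,d,e}}
  U12={{b},{f},{b,c},{b,d},{b,e},{b,f},{c,d},{d,f},{e,f},{b,d,e},{b,d,f},{c,d,e}} U13={{b},{b,c},{b,d},{b,e},{b,f},{c,e},{e,f},{b,d,e},{b,d,f},{c,d,e}} U23={{b},{b,c},{b,d},{b,e},{b,f},{d,e},{e,f},{b,d,e},{b,d,f},{c,d,e}}
  U123={{b},{b,c},{b,d},{b,e},{b,f},{e,f},{b,d,e},{b,d,f},{c,d,e}}
components per intersection:
  U1: {{b},{c},{f},{b,c},{b,d},{b,e},{b,f},{c,d},{c,e},{d,f},{e,f},{b,d,e},{b,d,f},{c,d,e}}
  U2: {{b},{d},{f},{b,c},{b,d},{b,e},{b,f},{c,d},{d,e},{d,f},{e,f},{b,d,e},{b,d,f},{c,d,e}}
  U3: {{a},{b},{e},{a,e},{b,c},{b,d},{b,e},{b,f},{c,e},{d,e},{e,f},{b,d,e},{b,d,f},{c,d,e}}
  U12: {{b},{f},{b,c},{b,d},{b,e},{b,f},{d,f},{e,f},{b,d,e},{b,d,f}} {{c,d},{c,d,e}}
  U13: {{b},{b,c},{b,d},{b,e},{b,f},{b,d,e},{b,d,f}} {{c,e},{c,d,e}} {{e,f}}
  U23: {{b},{b,c},{b,d},{b,e},{b,f},{d,e},{b,d,e},{b,d,f},{c,d,e}} {{e,f}}
  U123: {{b},{b,c},{b,d},{b,e},{b,f},{b,d,e},{b,d,f}} {{e,f}} {{c,d,e}}
C dims 3,7,3; δ0: rk 2, SNF 1^2; δ1: rk 3, SNF 1^3
Ȟ^0 = (3 − 2) − 0 = 1, so Ȟ^0 ≅ Z
Ȟ^1 = (7 − 3) − 2 = 2, so Ȟ^1 ≅ Z^2
Ȟ^2 = (3 − 0) − 3 = 0, so Ȟ^2 ≅ 0


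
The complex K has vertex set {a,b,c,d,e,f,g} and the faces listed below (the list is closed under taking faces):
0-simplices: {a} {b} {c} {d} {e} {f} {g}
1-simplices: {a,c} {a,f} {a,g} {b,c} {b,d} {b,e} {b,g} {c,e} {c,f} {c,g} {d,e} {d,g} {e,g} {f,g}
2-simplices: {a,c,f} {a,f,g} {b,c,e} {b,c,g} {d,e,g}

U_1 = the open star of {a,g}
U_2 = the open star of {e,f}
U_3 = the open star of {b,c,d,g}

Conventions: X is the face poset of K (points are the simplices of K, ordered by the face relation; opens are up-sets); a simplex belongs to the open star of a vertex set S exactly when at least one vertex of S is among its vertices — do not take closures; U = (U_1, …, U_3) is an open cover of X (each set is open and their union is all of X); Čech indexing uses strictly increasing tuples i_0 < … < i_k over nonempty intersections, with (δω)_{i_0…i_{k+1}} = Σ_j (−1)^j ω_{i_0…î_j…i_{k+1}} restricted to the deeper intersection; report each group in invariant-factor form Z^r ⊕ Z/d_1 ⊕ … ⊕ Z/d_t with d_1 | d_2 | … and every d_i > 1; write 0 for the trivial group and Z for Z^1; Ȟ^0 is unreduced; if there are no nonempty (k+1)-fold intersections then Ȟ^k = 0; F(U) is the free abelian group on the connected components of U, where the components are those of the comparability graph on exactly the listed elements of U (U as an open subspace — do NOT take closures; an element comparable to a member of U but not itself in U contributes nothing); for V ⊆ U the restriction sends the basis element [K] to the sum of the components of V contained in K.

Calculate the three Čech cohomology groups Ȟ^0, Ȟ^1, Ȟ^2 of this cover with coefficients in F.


Ȟ^0 = Z, Ȟ^1 = Z^2 and Ȟ^2 = 0

nerve of the cover:
  U1={{a},{g},{a,c},{a,f},{a,g},{b,g},{c,g},{d,g},{e,g},{f,g},{a,c,f},{a,f,g},{b,c,g},{d,e,g}} U2={{e},{f},{a,f},{b,e},{c,e},{c,f},{d,e},{e,g},{f,g},{a,c,f},{a,f,g},{b,c,e},{d,e,g}} U3={{b},{c},{d},{g},{a,c},{a,g},{b,c},{b,d},{b,e},{b,g},{c,e},{c,f},{c,g},{d,e},{d,g},{e,g},{f,g},{a,c,f},{a,f,g},{b,c,e},{b,c,g},{d,e,g}}
  U12={{a,f},{e,g},{f,g},{a,c,f},{a,f,g},{d,e,g}} U13={{g},{a,c},{a,g},{b,g},{c,g},{d,g},{e,g},{f,g},{a,c,f},{a,f,g},{b,c,g},{d,e,g}} U23={{b,e},{c,e},{c,f},{d,e},{e,g},{f,g},{a,c,f},{a,f,g},{b,c,e},{d,e,g}}
  U123={{e,g},{f,g},{a,c,f},{a,f,g},{d,e,g}}
components per intersection:
  U1: {{a},{g},{a,c},{a,f},{a,g},{b,g},{c,g},{d,g},{e,g},{f,g},{a,c,f},{a,f,g},{b,c,g},{d,e,g}}
  U2: {{e},{b,e},{c,e},{d,e},{e,g},{b,c,e},{d,e,g}} {{f},{a,f},{c,f},{f,g},{a,c,f},{a,f,g}}
  U3: {{b},{c},{d},{g},{a,c},{a,g},{b,c},{b,d},{b,e},{b,g},{c,e},{c,f},{c,g},{d,e},{d,g},{e,g},{f,g},{a,c,f},{a,f,g},{b,c,e},{b,c,g},{d,e,g}}
  U12: {{a,f},{f,g},{a,c,f},{a,f,g}} {{e,g},{d,e,g}}
  U13: {{g},{a,g},{b,g},{c,g},{d,g},{e,g},{f,g},{a,f,g},{b,c,g},{d,e,g}} {{a,c},{a,c,f}}
  U23: {{b,e},{c,e},{b,c,e}} {{c,f},{a,c,f}} {{d,e},{e,g},{d,e,g}} {{f,g},{a,f,g}}
  U123: {{e,g},{d,e,g}} {{f,g},{a,f,g}} {{a,c,f}}
C dims 4,8,3; δ0: rk 3, SNF 1^3; δ1: rk 3, SNF 1^3
Ȟ^0 = (4 − 3) − 0 = 1, so Ȟ^0 ≅ Z
Ȟ^1 = (8 − 3) − 3 = 2, so Ȟ^1 ≅ Z^2
Ȟ^2 = (3 − 0) − 3 = 0, so Ȟ^2 ≅ 0


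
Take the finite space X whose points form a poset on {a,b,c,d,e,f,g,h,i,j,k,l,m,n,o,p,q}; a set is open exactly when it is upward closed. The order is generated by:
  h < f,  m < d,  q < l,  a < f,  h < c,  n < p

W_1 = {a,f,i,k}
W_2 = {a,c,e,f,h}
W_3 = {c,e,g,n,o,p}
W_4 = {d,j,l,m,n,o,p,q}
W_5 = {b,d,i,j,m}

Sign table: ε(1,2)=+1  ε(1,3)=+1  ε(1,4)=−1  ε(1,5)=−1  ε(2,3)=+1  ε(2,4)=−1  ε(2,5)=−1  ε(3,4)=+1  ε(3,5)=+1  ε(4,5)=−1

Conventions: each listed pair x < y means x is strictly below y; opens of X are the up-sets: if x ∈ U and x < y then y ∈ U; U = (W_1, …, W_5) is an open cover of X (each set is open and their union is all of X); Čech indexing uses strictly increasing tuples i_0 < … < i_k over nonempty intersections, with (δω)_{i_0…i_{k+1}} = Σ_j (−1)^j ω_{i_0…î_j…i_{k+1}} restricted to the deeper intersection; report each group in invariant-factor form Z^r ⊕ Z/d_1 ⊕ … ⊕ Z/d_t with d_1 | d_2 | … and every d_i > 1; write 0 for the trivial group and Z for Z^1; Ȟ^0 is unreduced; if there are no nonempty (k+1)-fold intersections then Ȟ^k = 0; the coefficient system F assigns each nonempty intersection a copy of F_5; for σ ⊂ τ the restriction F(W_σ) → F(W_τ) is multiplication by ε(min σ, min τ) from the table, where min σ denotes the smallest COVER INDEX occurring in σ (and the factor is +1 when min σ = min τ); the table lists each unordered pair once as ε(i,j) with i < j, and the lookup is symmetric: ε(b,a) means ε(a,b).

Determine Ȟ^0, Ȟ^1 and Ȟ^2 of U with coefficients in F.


nerve of the cover:
  W12={a,f} W15={i} W23={c,e} W34={n,o,p} W45={d,j,m}
C dims 5,5; δ0: rk_F5 4
Ȟ^0 = (5 − 4) − 0 = 1, so Ȟ^0 ≅ Z/5
Ȟ^1 = (5 − 0) − 4 = 1, so Ȟ^1 ≅ Z/5
Ȟ^2 = (0 − 0) − 0 = 0, so Ȟ^2 ≅ 0

Ȟ^0 = Z/5, Ȟ^1 = Z/5 and Ȟ^2 = 0


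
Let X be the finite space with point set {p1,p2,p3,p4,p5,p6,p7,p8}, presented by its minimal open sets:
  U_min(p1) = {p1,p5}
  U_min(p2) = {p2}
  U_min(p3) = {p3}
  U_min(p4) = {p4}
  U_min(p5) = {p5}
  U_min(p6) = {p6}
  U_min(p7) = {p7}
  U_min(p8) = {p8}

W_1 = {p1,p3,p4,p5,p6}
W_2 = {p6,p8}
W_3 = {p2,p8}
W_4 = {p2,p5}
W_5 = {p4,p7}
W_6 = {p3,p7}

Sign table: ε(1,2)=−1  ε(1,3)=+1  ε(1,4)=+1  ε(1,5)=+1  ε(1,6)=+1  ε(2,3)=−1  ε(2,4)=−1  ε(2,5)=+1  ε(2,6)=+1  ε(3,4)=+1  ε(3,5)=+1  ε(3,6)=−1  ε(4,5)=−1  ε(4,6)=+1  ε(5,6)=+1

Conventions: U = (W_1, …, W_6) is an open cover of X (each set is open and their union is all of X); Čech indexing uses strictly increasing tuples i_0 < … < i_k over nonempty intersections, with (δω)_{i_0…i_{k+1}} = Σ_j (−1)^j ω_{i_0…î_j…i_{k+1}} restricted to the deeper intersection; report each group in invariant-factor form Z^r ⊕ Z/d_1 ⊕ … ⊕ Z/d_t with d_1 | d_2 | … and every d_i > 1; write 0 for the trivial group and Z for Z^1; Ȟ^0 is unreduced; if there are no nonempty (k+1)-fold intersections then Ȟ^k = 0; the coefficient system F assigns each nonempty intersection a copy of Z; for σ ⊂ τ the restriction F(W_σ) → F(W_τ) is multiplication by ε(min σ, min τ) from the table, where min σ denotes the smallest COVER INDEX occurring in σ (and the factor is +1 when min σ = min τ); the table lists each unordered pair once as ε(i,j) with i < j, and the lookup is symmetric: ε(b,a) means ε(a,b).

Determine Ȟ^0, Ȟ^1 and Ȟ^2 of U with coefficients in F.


intersection data:
  W12={p6} W14={p5} W15={p4} W16={p3} W23={p8} W34={p2} W56={p7}
C dims 6,7; δ0: rk 5, SNF 1^5
Ȟ^0 = (6 − 5) − 0 = 1, so Ȟ^0 ≅ Z
Ȟ^1 = (7 − 0) − 5 = 2, so Ȟ^1 ≅ Z^2
Ȟ^2 = (0 − 0) − 0 = 0, so Ȟ^2 ≅ 0

Ȟ^0(U;F) ≅ Z, Ȟ^1(U;F) ≅ Z^2 and Ȟ^2(U;F) ≅ 0


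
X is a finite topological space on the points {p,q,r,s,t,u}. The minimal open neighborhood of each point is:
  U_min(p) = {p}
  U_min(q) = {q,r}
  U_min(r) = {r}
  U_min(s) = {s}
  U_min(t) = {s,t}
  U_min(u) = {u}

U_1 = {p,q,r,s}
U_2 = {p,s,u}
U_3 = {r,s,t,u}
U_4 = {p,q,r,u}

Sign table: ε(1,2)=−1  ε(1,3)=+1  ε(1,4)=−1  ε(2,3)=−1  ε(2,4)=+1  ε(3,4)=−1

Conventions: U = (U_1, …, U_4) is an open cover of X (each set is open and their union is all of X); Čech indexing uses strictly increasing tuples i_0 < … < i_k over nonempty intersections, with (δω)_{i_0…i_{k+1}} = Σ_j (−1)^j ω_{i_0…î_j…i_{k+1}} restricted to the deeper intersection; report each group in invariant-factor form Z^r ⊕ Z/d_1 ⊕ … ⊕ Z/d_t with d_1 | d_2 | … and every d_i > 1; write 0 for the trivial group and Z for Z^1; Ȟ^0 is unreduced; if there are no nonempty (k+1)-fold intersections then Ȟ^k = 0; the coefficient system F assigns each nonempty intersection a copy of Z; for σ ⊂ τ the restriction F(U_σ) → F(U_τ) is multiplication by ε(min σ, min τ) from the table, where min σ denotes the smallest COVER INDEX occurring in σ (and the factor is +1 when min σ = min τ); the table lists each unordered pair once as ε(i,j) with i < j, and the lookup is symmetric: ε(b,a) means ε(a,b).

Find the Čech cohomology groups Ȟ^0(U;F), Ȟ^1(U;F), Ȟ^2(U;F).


cover nerve:
  U12={p,s} U13={r,s} U14={p,q,r} U23={s,u} U24={p,u} U34={r,u}
  U123={s} U124={p} U134={r} U234={u}
C dims 4,6,4; δ0: rk 3, SNF 1^3; δ1: rk 3, SNF 1^3
Ȟ^0: (4−3)−0=1 ⇒ Z
Ȟ^1: (6−3)−3=0 ⇒ 0
Ȟ^2: (4−0)−3=1 ⇒ Z

Ȟ^0 ≅ Z, Ȟ^1 ≅ 0 and Ȟ^2 ≅ Z


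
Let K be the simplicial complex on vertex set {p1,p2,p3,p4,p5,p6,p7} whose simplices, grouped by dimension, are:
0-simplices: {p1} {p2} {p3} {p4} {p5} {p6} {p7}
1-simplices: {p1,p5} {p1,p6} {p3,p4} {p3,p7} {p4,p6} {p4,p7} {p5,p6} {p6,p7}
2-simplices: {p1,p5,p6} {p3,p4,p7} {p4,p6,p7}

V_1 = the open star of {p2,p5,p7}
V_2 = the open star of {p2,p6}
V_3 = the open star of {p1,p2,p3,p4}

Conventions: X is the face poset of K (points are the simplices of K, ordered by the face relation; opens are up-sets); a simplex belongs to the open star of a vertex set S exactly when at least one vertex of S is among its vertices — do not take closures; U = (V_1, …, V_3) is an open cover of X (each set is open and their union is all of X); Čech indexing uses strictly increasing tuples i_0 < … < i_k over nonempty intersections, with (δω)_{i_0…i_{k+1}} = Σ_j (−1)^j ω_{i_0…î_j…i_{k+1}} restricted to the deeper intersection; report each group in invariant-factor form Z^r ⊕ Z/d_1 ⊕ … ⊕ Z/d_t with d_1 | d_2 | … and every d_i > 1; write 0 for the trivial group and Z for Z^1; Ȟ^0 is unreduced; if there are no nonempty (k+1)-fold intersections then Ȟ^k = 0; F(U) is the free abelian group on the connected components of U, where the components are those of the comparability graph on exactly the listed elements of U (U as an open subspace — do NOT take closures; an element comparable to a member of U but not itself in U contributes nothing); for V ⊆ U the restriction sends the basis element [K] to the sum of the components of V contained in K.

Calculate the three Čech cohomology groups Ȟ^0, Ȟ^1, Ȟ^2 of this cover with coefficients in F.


Ȟ^0(U;F) ≅ Z^2,  Ȟ^1(U;F) ≅ 0,  Ȟ^2(U;F) ≅ 0

nerve of the cover:
  V1={{p2},{p5},{p7},{p1,p5},{p3,p7},{p4,p7},{p5,p6},{p6,p7},{p1,p5,p6},{p3,p4,p7},{p4,p6,p7}} V2={{p2},{p6},{p1,p6},{p4,p6},{p5,p6},{p6,p7},{p1,p5,p6},{p4,p6,p7}} V3={{p1},{p2},{p3},{p4},{p1,p5},{p1,p6},{p3,p4},{p3,p7},{p4,p6},{p4,p7},{p1,p5,p6},{p3,p4,p7},{p4,p6,p7}}
  V12={{p2},{p5,p6},{p6,p7},{p1,p5,p6},{p4,p6,p7}} V13={{p2},{p1,p5},{p3,p7},{p4,p7},{p1,p5,p6},{p3,p4,p7},{p4,p6,p7}} V23={{p2},{p1,p6},{p4,p6},{p1,p5,p6},{p4,p6,p7}}
  V123={{p2},{p1,p5,p6},{p4,p6,p7}}
components per intersection:
  V1: {{p2}} {{p5},{p1,p5},{p5,p6},{p1,p5,p6}} {{p7},{p3,p7},{p4,p7},{p6,p7},{p3,p4,p7},{p4,p6,p7}}
  V2: {{p2}} {{p6},{p1,p6},{p4,p6},{p5,p6},{p6,p7},{p1,p5,p6},{p4,p6,p7}}
  V3: {{p1},{p1,p5},{p1,p6},{p1,p5,p6}} {{p2}} {{p3},{p4},{p3,p4},{p3,p7},{p4,p6},{p4,p7},{p3,p4,p7},{p4,p6,p7}}
  V12: {{p2}} {{p5,p6},{p1,p5,p6}} {{p6,p7},{p4,p6,p7}}
  V13: {{p2}} {{p1,p5},{p1,p5,p6}} {{p3,p7},{p4,p7},{p3,p4,p7},{p4,p6,p7}}
  V23: {{p2}} {{p1,p6},{p1,p5,p6}} {{p4,p6},{p4,p6,p7}}
  V123: {{p2}} {{p1,p5,p6}} {{p4,p6,p7}}
C dims 8,9,3; δ0: rk 6, SNF 1^6; δ1: rk 3, SNF 1^3
Ȟ^0 = (8 − 6) − 0 = 2, so Ȟ^0 ≅ Z^2
Ȟ^1 = (9 − 3) − 6 = 0, so Ȟ^1 ≅ 0
Ȟ^2 = (3 − 0) − 3 = 0, so Ȟ^2 ≅ 0


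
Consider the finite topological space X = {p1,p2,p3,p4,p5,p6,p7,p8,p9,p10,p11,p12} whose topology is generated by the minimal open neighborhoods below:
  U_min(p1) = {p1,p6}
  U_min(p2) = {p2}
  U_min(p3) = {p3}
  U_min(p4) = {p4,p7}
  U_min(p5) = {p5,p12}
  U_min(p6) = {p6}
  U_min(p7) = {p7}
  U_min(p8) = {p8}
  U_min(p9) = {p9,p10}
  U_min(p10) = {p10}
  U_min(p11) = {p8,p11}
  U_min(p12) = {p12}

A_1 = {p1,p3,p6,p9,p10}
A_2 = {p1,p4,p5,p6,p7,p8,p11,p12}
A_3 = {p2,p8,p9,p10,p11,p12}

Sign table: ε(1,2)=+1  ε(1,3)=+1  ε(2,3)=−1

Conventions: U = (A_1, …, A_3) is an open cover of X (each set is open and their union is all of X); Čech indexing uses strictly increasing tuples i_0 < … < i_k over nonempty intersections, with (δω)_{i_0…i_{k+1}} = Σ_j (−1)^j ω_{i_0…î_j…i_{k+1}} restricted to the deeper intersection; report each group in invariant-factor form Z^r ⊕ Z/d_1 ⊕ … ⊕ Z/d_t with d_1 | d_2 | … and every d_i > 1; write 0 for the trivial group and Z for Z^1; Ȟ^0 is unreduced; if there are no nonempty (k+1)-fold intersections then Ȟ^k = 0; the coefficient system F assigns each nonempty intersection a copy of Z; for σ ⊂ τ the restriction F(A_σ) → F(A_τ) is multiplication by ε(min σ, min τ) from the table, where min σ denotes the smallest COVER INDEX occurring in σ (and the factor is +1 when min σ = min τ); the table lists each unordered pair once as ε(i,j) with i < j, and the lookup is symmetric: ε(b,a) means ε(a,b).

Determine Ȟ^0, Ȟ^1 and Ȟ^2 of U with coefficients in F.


Ȟ^0 = 0, Ȟ^1 = Z/2, Ȟ^2 = 0

nerve of the cover:
  A12={p1,p6} A13={p9,p10} A23={p8,p11,p12}
C dims 3,3; δ0: rk 3, SNF 1^2·2
Ȟ^0 = (3 − 3) − 0 = 0, so Ȟ^0 ≅ 0
Ȟ^1 = (3 − 0) − 3 = 0 plus torsion [2], so Ȟ^1 ≅ Z/2
Ȟ^2 = (0 − 0) − 0 = 0, so Ȟ^2 ≅ 0


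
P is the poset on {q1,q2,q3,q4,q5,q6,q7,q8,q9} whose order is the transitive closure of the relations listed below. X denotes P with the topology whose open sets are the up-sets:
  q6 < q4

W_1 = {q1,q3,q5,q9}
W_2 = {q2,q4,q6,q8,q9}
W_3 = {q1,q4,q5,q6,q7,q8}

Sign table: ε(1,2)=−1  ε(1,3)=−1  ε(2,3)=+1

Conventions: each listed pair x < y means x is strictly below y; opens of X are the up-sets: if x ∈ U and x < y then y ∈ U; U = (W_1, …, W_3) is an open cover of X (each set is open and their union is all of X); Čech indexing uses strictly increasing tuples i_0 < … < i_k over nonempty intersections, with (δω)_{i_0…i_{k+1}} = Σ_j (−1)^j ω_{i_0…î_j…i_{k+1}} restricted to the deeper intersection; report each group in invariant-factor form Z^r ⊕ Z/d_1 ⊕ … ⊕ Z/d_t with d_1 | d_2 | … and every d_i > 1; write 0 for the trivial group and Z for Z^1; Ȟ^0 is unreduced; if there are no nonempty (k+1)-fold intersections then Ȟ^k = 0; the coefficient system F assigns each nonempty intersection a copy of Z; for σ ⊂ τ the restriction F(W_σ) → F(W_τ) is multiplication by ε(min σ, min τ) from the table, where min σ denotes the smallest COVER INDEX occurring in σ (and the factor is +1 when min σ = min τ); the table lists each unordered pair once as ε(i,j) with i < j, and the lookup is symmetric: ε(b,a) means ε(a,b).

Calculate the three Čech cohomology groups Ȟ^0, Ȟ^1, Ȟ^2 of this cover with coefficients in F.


nonempty intersections:
  W12={q9} W13={q1,q5} W23={q4,q6,q8}
C dims 3,3; δ0: rk 2, SNF 1^2
Ȟ^0: (3−2)−0=1 ⇒ Z
Ȟ^1: (3−0)−2=1 ⇒ Z
Ȟ^2: (0−0)−0=0 ⇒ 0

Ȟ^0 = Z; Ȟ^1 = Z; Ȟ^2 = 0
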